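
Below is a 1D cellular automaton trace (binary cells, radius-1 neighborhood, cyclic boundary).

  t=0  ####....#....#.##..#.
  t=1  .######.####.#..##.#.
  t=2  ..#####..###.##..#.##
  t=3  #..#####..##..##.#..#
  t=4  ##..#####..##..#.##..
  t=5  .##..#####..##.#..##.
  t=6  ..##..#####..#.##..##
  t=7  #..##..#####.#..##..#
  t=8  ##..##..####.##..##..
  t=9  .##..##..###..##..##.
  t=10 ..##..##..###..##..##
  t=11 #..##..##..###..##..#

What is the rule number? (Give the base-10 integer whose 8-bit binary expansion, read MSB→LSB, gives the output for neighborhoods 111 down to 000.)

  [7] ### => #  t=0,i=1
  [6] ##. => #  t=0,i=3
  [5] #.# => .  t=0,i=14
  [4] #.. => #  t=0,i=4
  [3] .## => .  t=0,i=0
  [2] .#. => #  t=0,i=8
  [1] ..# => .  t=0,i=7
  [0] ... => #  t=0,i=5
  bits 11010101 = 213

213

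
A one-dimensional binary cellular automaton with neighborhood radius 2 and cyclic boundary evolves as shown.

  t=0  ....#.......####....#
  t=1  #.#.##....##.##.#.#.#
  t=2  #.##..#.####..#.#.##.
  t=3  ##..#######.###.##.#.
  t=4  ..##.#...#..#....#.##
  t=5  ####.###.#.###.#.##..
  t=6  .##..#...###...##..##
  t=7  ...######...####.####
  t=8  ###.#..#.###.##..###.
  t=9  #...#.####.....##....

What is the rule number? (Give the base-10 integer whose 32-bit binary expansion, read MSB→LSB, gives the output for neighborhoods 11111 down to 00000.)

1136568698

  nb #####: next=.  (t=3,i=6, bit31=0)
  nb ####.: next=#  (t=0,i=14, bit30=1)
  nb ###.#: next=.  (t=3,i=10, bit29=0)
  nb ###..: next=.  (t=0,i=15, bit28=0)
  nb ##.##: next=.  (t=1,i=12, bit27=0)
  nb ##.#.: next=.  (t=1,i=1, bit26=0)
  nb ##..#: next=#  (t=2,i=4, bit25=1)
  nb ##...: next=#  (t=0,i=16, bit24=1)
  nb #.###: next=#  (t=2,i=8, bit23=1)
  nb #.##.: next=.  (t=1,i=4, bit22=0)
  nb #.#.#: next=#  (t=1,i=2, bit21=1)
  nb #.#..: next=#  (t=4,i=5, bit20=1)
  nb #..##: next=#  (t=3,i=3, bit19=1)
  nb #..#.: next=#  (t=2,i=5, bit18=1)
  nb #...#: next=#  (t=4,i=7, bit17=1)
  nb #....: next=.  (t=0,i=1, bit16=0)
  nb .####: next=#  (t=0,i=13, bit15=1)
  nb .###.: next=.  (t=3,i=13, bit14=0)
  nb .##.#: next=#  (t=1,i=0, bit13=1)
  nb .##..: next=.  (t=1,i=5, bit12=0)
  nb .#.##: next=#  (t=1,i=3, bit11=1)
  nb .#.#.: next=.  (t=1,i=17, bit10=0)
  nb .#..#: next=.  (t=4,i=10, bit9=0)
  nb .#...: next=#  (t=0,i=0, bit8=1)
  nb ..###: next=.  (t=0,i=12, bit7=0)
  nb ..##.: next=#  (t=1,i=10, bit6=1)
  nb ..#.#: next=#  (t=2,i=6, bit5=1)
  nb ..#..: next=#  (t=0,i=4, bit4=1)
  nb ...##: next=#  (t=0,i=11, bit3=1)
  nb ...#.: next=.  (t=0,i=3, bit2=0)
  nb ....#: next=#  (t=0,i=2, bit1=1)
  nb .....: next=.  (t=0,i=7, bit0=0)
  bits 01000011101111101010100101111010 = 1136568698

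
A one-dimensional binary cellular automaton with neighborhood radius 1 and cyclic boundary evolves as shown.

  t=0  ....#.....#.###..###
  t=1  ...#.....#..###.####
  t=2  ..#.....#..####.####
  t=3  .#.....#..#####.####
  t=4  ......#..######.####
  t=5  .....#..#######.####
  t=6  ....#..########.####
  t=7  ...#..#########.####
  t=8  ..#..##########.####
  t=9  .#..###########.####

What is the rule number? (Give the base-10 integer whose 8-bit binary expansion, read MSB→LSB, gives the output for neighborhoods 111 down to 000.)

202

  [7] ### => #  t=0,i=13
  [6] ##. => #  t=0,i=14
  [5] #.# => .  t=0,i=11
  [4] #.. => .  t=0,i=0
  [3] .## => #  t=0,i=12
  [2] .#. => .  t=0,i=4
  [1] ..# => #  t=0,i=3
  [0] ... => .  t=0,i=1
  bits 11001010 = 202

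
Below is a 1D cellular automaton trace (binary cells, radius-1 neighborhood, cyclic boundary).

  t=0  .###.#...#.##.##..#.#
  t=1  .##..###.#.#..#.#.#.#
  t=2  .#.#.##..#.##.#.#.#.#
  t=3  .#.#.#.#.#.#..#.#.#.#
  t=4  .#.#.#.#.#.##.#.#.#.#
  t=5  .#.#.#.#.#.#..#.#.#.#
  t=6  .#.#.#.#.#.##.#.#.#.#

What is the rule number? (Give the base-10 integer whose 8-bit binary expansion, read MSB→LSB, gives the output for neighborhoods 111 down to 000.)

157

  ###|#  b7=1 t=0,i=2
  ##.|.  b6=0 t=0,i=3
  #.#|.  b5=0 t=0,i=0
  #..|#  b4=1 t=0,i=6
  .##|#  b3=1 t=0,i=1
  .#.|#  b2=1 t=0,i=5
  ..#|.  b1=0 t=0,i=8
  ...|#  b0=1 t=0,i=7
  bits 10011101 = 157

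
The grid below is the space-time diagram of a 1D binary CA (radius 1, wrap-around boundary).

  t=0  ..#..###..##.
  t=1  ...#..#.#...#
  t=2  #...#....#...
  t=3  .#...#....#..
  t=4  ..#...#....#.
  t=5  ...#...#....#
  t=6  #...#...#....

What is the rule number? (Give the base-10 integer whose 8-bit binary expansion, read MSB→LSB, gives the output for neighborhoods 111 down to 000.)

  ###|#  b7=1 t=0,i=6
  ##.|.  b6=0 t=0,i=7
  #.#|.  b5=0 t=1,i=7
  #..|#  b4=1 t=0,i=3
  .##|.  b3=0 t=0,i=5
  .#.|.  b2=0 t=0,i=2
  ..#|.  b1=0 t=0,i=1
  ...|.  b0=0 t=0,i=0
  bits 10010000 = 144

144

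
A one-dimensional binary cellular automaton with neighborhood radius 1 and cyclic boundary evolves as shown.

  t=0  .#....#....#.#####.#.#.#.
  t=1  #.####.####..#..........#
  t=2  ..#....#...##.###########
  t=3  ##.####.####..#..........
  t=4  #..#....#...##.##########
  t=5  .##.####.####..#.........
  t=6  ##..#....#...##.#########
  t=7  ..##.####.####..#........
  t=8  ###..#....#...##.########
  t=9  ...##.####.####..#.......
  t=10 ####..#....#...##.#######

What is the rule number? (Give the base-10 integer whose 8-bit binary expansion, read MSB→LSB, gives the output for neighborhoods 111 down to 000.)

  nb ###: next=.  (t=0,i=14, bit7=0)
  nb ##.: next=.  (t=0,i=17, bit6=0)
  nb #.#: next=.  (t=0,i=12, bit5=0)
  nb #..: next=#  (t=0,i=2, bit4=1)
  nb .##: next=#  (t=0,i=13, bit3=1)
  nb .#.: next=.  (t=0,i=1, bit2=0)
  nb ..#: next=#  (t=0,i=0, bit1=1)
  nb ...: next=#  (t=0,i=3, bit0=1)
  bits 00011011 = 27

27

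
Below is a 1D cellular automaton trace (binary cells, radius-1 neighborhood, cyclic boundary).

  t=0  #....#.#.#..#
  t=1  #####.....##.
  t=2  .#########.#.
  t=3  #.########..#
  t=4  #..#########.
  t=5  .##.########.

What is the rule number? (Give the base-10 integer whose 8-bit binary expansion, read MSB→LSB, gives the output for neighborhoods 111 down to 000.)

  ###|#  b7=1 t=1,i=1
  ##.|#  b6=1 t=0,i=0
  #.#|.  b5=0 t=0,i=6
  #..|#  b4=1 t=0,i=1
  .##|.  b3=0 t=0,i=12
  .#.|.  b2=0 t=0,i=5
  ..#|#  b1=1 t=0,i=4
  ...|#  b0=1 t=0,i=2
  bits 11010011 = 211

211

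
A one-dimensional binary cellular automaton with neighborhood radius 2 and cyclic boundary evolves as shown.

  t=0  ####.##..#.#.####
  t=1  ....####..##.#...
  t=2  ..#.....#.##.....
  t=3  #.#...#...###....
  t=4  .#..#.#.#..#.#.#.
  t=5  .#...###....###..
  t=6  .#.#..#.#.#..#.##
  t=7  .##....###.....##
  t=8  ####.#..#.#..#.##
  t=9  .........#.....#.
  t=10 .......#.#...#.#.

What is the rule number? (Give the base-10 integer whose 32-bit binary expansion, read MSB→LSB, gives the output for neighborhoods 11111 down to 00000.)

199390290

  [31] ##### => .  t=0,i=0
  [30] ####. => .  t=0,i=2
  [29] ###.# => .  t=0,i=3
  [28] ###.. => .  t=1,i=7
  [27] ##.## => #  t=0,i=4
  [26] ##.#. => .  t=1,i=12
  [25] ##..# => #  t=0,i=7
  [24] ##... => #  t=2,i=12
  [23] #.### => #  t=0,i=13
  [22] #.##. => #  t=0,i=5
  [21] #.#.# => #  t=0,i=11
  [20] #.#.. => .  t=1,i=13
  [19] #..## => .  t=1,i=9
  [18] #..#. => .  t=0,i=8
  [17] #...# => #  t=3,i=4
  [16] #.... => .  t=1,i=15
  [15] .#### => .  t=0,i=14
  [14] .###. => #  t=3,i=11
  [13] .##.# => #  t=1,i=11
  [12] .##.. => #  t=0,i=6
  [11] .#.## => .  t=0,i=12
  [10] .#.#. => #  t=0,i=10
  [9] .#..# => .  t=4,i=2
  [8] .#... => .  t=1,i=14
  [7] ..### => .  t=1,i=4
  [6] ..##. => #  t=1,i=10
  [5] ..#.# => .  t=0,i=9
  [4] ..#.. => #  t=2,i=2
  [3] ...## => .  t=1,i=3
  [2] ...#. => .  t=2,i=1
  [1] ....# => #  t=1,i=2
  [0] ..... => .  t=1,i=0
  bits 00001011111000100111010001010010 = 199390290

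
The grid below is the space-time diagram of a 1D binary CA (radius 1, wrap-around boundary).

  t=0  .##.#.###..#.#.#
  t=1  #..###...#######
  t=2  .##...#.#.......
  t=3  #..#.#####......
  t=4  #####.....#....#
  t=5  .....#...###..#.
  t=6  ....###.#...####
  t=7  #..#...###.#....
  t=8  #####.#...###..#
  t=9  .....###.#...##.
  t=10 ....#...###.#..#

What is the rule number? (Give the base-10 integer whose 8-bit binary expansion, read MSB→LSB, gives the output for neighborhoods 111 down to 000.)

54

  nb ###: next=.  (t=0,i=7, bit7=0)
  nb ##.: next=.  (t=0,i=2, bit6=0)
  nb #.#: next=#  (t=0,i=0, bit5=1)
  nb #..: next=#  (t=0,i=9, bit4=1)
  nb .##: next=.  (t=0,i=1, bit3=0)
  nb .#.: next=#  (t=0,i=4, bit2=1)
  nb ..#: next=#  (t=0,i=10, bit1=1)
  nb ...: next=.  (t=1,i=7, bit0=0)
  bits 00110110 = 54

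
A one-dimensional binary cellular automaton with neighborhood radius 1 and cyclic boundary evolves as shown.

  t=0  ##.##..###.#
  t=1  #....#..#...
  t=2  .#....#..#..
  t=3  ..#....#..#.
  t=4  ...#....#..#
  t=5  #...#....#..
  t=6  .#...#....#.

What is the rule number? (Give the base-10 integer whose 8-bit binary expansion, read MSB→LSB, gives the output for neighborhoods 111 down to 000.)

144

  ### -> #   bit 7 = 1  t=0,i=0
  ##. -> .   bit 6 = 0  t=0,i=1
  #.# -> .   bit 5 = 0  t=0,i=2
  #.. -> #   bit 4 = 1  t=0,i=5
  .## -> .   bit 3 = 0  t=0,i=3
  .#. -> .   bit 2 = 0  t=1,i=0
  ..# -> .   bit 1 = 0  t=0,i=6
  ... -> .   bit 0 = 0  t=1,i=2
  bits 10010000 = 144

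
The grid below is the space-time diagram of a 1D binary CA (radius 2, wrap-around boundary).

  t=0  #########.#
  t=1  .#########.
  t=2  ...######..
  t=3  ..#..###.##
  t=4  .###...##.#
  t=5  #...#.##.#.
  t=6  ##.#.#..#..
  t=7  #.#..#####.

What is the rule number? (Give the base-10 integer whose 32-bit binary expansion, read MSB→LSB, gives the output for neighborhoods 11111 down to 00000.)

3977583452

  [31] ##### => #  t=0,i=1
  [30] ####. => #  t=0,i=7
  [29] ###.# => #  t=0,i=8
  [28] ###.. => .  t=1,i=9
  [27] ##.## => #  t=0,i=9
  [26] ##.#. => #  t=4,i=9
  [25] ##..# => .  t=1,i=10
  [24] ##... => #  t=2,i=9
  [23] #.### => .  t=0,i=10
  [22] #.##. => .  t=3,i=9
  [21] #.#.# => .  t=4,i=10
  [20] #.#.. => #  t=5,i=0
  [19] #..## => .  t=1,i=0
  [18] #..#. => #  t=3,i=1
  [17] #...# => .  t=4,i=5
  [16] #.... => #  t=2,i=10
  [15] .#### => .  t=0,i=0
  [14] .###. => .  t=3,i=6
  [13] .##.# => .  t=4,i=8
  [12] .##.. => #  t=3,i=10
  [11] .#.## => #  t=4,i=0
  [10] .#.#. => .  t=5,i=10
  [9] .#..# => #  t=3,i=3
  [8] .#... => #  t=5,i=1
  [7] ..### => .  t=1,i=1
  [6] ..##. => #  t=4,i=7
  [5] ..#.# => .  t=5,i=4
  [4] ..#.. => #  t=3,i=2
  [3] ...## => #  t=2,i=2
  [2] ...#. => #  t=5,i=3
  [1] ....# => .  t=2,i=1
  [0] ..... => .  t=2,i=0
  bits 11101101000101010001101101011100 = 3977583452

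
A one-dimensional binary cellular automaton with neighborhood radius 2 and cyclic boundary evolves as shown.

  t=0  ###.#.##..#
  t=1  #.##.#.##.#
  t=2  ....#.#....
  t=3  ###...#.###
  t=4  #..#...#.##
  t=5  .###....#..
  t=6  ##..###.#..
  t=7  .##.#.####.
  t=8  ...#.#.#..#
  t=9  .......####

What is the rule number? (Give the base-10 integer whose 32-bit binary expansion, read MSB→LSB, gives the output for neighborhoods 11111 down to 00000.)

  #####|#  b31=1 t=3,i=0
  ####.|.  b30=0 t=0,i=1
  ###.#|#  b29=1 t=0,i=2
  ###..|.  b28=0 t=3,i=2
  ##.##|.  b27=0 t=1,i=1
  ##.#.|#  b26=1 t=0,i=3
  ##..#|#  b25=1 t=0,i=8
  ##...|#  b24=1 t=3,i=3
  #.###|.  b23=0 t=3,i=8
  #.##.|.  b22=0 t=0,i=6
  #.#.#|.  b21=0 t=0,i=4
  #.#..|#  b20=1 t=2,i=6
  #..##|.  b19=0 t=0,i=9
  #..#.|#  b18=1 t=4,i=2
  #...#|.  b17=0 t=3,i=4
  #....|#  b16=1 t=2,i=8
  .####|#  b15=1 t=0,i=0
  .###.|.  b14=0 t=4,i=10
  .##.#|.  b13=0 t=1,i=0
  .##..|#  b12=1 t=0,i=7
  .#.##|#  b11=1 t=0,i=5
  .#.#.|.  b10=0 t=2,i=5
  .#..#|#  b9=1 t=6,i=9
  .#...|.  b8=0 t=2,i=7
  ..###|#  b7=1 t=0,i=10
  ..##.|.  b6=0 t=6,i=0
  ..#.#|.  b5=0 t=2,i=4
  ..#..|#  b4=1 t=4,i=3
  ...##|#  b3=1 t=5,i=0
  ...#.|.  b2=0 t=2,i=3
  ....#|#  b1=1 t=2,i=2
  .....|#  b0=1 t=2,i=0
  bits 10100111000101011001101010011011 = 2803210907

2803210907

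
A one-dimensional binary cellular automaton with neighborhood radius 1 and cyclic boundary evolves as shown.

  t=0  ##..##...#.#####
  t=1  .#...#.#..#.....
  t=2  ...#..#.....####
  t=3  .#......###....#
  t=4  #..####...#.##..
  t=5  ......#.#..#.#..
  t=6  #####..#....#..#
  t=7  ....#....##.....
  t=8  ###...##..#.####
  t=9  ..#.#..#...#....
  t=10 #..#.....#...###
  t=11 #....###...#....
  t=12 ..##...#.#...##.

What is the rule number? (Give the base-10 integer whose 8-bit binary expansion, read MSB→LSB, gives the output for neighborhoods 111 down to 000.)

  ### -> .   bit 7 = 0  t=0,i=0
  ##. -> #   bit 6 = 1  t=0,i=1
  #.# -> #   bit 5 = 1  t=0,i=10
  #.. -> .   bit 4 = 0  t=0,i=2
  .## -> .   bit 3 = 0  t=0,i=4
  .#. -> .   bit 2 = 0  t=0,i=9
  ..# -> .   bit 1 = 0  t=0,i=3
  ... -> #   bit 0 = 1  t=0,i=7
  bits 01100001 = 97

97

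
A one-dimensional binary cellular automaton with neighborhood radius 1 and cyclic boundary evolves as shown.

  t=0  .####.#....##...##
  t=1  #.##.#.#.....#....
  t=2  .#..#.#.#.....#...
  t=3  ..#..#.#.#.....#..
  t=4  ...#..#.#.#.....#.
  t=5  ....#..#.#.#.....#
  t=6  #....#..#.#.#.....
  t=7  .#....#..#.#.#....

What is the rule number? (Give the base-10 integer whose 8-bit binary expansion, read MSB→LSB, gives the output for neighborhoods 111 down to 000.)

  ###|#  b7=1 t=0,i=2
  ##.|.  b6=0 t=0,i=4
  #.#|#  b5=1 t=0,i=0
  #..|#  b4=1 t=0,i=7
  .##|.  b3=0 t=0,i=1
  .#.|.  b2=0 t=0,i=6
  ..#|.  b1=0 t=0,i=10
  ...|.  b0=0 t=0,i=8
  bits 10110000 = 176

176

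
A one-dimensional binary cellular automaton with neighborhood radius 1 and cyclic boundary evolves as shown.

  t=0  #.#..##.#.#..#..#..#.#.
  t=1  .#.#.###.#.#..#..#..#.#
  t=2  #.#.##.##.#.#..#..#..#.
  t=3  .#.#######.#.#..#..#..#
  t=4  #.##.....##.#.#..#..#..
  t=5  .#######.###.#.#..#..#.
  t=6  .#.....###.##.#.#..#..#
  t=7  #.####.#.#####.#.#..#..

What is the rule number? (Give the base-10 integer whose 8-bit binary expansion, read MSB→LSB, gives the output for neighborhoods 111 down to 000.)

121

  ###|.  b7=0 t=1,i=6
  ##.|#  b6=1 t=0,i=6
  #.#|#  b5=1 t=0,i=1
  #..|#  b4=1 t=0,i=3
  .##|#  b3=1 t=0,i=5
  .#.|.  b2=0 t=0,i=0
  ..#|.  b1=0 t=0,i=4
  ...|#  b0=1 t=4,i=5
  bits 01111001 = 121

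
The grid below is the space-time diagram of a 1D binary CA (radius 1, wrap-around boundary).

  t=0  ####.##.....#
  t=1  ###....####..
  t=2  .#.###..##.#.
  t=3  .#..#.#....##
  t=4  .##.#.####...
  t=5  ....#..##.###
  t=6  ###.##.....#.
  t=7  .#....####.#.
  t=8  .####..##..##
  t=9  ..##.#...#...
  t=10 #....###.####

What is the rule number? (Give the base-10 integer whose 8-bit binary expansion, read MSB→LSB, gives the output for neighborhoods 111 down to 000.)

  ###|#  b7=1 t=0,i=0
  ##.|.  b6=0 t=0,i=3
  #.#|.  b5=0 t=0,i=4
  #..|#  b4=1 t=0,i=7
  .##|.  b3=0 t=0,i=5
  .#.|#  b2=1 t=2,i=1
  ..#|.  b1=0 t=0,i=11
  ...|#  b0=1 t=0,i=8
  bits 10010101 = 149

149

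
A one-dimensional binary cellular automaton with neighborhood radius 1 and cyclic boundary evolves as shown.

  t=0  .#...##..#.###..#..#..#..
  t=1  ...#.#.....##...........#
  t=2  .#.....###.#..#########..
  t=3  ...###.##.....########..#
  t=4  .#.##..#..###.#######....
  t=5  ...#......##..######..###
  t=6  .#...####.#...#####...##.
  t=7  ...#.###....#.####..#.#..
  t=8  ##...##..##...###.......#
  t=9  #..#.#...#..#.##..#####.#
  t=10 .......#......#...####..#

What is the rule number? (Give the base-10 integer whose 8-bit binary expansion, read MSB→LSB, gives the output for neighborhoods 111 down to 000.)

  [7] ### => #  t=0,i=12
  [6] ##. => .  t=0,i=6
  [5] #.# => .  t=0,i=10
  [4] #.. => .  t=0,i=2
  [3] .## => #  t=0,i=5
  [2] .#. => .  t=0,i=1
  [1] ..# => .  t=0,i=0
  [0] ... => #  t=0,i=3
  bits 10001001 = 137

137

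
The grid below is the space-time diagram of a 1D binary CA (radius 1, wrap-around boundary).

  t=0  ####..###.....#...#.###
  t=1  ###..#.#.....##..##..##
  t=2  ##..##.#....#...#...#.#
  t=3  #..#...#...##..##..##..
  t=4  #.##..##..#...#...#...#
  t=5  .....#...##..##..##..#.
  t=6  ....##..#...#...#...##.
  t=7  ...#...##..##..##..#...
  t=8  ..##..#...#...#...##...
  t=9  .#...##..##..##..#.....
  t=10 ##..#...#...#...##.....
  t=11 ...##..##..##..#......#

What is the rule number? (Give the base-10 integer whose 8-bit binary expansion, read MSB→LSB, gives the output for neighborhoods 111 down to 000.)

134

  ### -> #   bit 7 = 1  t=0,i=0
  ##. -> .   bit 6 = 0  t=0,i=3
  #.# -> .   bit 5 = 0  t=0,i=19
  #.. -> .   bit 4 = 0  t=0,i=4
  .## -> .   bit 3 = 0  t=0,i=6
  .#. -> #   bit 2 = 1  t=0,i=14
  ..# -> #   bit 1 = 1  t=0,i=5
  ... -> .   bit 0 = 0  t=0,i=10
  bits 10000110 = 134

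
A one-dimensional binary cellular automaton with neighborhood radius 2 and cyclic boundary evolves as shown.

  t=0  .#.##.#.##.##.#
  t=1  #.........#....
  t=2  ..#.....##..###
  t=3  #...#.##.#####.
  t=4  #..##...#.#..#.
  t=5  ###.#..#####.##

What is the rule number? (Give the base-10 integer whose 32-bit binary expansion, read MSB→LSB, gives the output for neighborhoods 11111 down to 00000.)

  nb #####: next=.  (t=3,i=11, bit31=0)
  nb ####.: next=.  (t=3,i=12, bit30=0)
  nb ###.#: next=#  (t=3,i=13, bit29=1)
  nb ###..: next=.  (t=2,i=14, bit28=0)
  nb ##.##: next=#  (t=0,i=10, bit27=1)
  nb ##.#.: next=.  (t=0,i=5, bit26=0)
  nb ##..#: next=#  (t=2,i=0, bit25=1)
  nb ##...: next=.  (t=4,i=5, bit24=0)
  nb #.###: next=.  (t=3,i=9, bit23=0)
  nb #.##.: next=.  (t=0,i=3, bit22=0)
  nb #.#.#: next=.  (t=0,i=1, bit21=0)
  nb #.#..: next=#  (t=3,i=0, bit20=1)
  nb #..##: next=#  (t=2,i=11, bit19=1)
  nb #..#.: next=.  (t=2,i=1, bit18=0)
  nb #...#: next=.  (t=3,i=2, bit17=0)
  nb #....: next=#  (t=1,i=2, bit16=1)
  nb .####: next=#  (t=3,i=10, bit15=1)
  nb .###.: next=#  (t=2,i=13, bit14=1)
  nb .##.#: next=.  (t=0,i=4, bit13=0)
  nb .##..: next=#  (t=2,i=9, bit12=1)
  nb .#.##: next=.  (t=0,i=2, bit11=0)
  nb .#.#.: next=#  (t=0,i=0, bit10=1)
  nb .#..#: next=#  (t=4,i=1, bit9=1)
  nb .#...: next=.  (t=1,i=1, bit8=0)
  nb ..###: next=#  (t=2,i=12, bit7=1)
  nb ..##.: next=.  (t=2,i=8, bit6=0)
  nb ..#.#: next=#  (t=3,i=4, bit5=1)
  nb ..#..: next=.  (t=1,i=0, bit4=0)
  nb ...##: next=#  (t=2,i=7, bit3=1)
  nb ...#.: next=#  (t=1,i=9, bit2=1)
  nb ....#: next=#  (t=1,i=8, bit1=1)
  nb .....: next=.  (t=1,i=3, bit0=0)
  bits 00101010000110011101011010101110 = 706336430

706336430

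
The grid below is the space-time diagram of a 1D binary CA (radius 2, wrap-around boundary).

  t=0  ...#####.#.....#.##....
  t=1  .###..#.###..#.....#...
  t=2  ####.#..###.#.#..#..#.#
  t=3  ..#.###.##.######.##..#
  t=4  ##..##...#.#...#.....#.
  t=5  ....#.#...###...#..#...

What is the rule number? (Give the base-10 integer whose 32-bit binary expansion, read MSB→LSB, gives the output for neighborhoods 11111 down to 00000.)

  #####|.  b31=0 t=0,i=5
  ####.|#  b30=1 t=0,i=6
  ###.#|.  b29=0 t=0,i=7
  ###..|#  b28=1 t=1,i=3
  ##.##|.  b27=0 t=3,i=7
  ##.#.|#  b26=1 t=0,i=8
  ##..#|.  b25=0 t=1,i=4
  ##...|#  b24=1 t=0,i=19
  #.###|#  b23=1 t=1,i=8
  #.##.|.  b22=0 t=0,i=17
  #.#.#|#  b21=1 t=2,i=12
  #.#..|#  b20=1 t=0,i=9
  #..##|.  b19=0 t=2,i=7
  #..#.|#  b18=1 t=1,i=5
  #...#|.  b17=0 t=4,i=7
  #....|.  b16=0 t=0,i=11
  .####|.  b15=0 t=0,i=4
  .###.|#  b14=1 t=1,i=2
  .##.#|#  b13=1 t=3,i=9
  .##..|.  b12=0 t=0,i=18
  .#.##|.  b11=0 t=0,i=16
  .#.#.|#  b10=1 t=2,i=13
  .#..#|#  b9=1 t=2,i=6
  .#...|#  b8=1 t=0,i=10
  ..###|#  b7=1 t=0,i=3
  ..##.|#  b6=1 t=4,i=4
  ..#.#|.  b5=0 t=0,i=15
  ..#..|.  b4=0 t=1,i=13
  ...##|#  b3=1 t=0,i=2
  ...#.|.  b2=0 t=0,i=14
  ....#|#  b1=1 t=0,i=1
  .....|.  b0=0 t=0,i=0
  bits 01010101101101000110011111001010 = 1437886410

1437886410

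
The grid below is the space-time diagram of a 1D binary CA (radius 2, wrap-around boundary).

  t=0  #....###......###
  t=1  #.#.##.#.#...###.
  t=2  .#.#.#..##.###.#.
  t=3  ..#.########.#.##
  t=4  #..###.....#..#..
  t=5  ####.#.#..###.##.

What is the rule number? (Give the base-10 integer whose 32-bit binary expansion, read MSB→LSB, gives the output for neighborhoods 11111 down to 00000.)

  nb #####: next=.  (t=3,i=6, bit31=0)
  nb ####.: next=.  (t=0,i=16, bit30=0)
  nb ###.#: next=#  (t=1,i=15, bit29=1)
  nb ###..: next=#  (t=0,i=0, bit28=1)
  nb ##.##: next=#  (t=2,i=10, bit27=1)
  nb ##.#.: next=.  (t=1,i=6, bit26=0)
  nb ##..#: next=#  (t=3,i=0, bit25=1)
  nb ##...: next=.  (t=0,i=1, bit24=0)
  nb #.###: next=#  (t=2,i=11, bit23=1)
  nb #.##.: next=.  (t=1,i=4, bit22=0)
  nb #.#.#: next=.  (t=1,i=0, bit21=0)
  nb #.#..: next=#  (t=1,i=9, bit20=1)
  nb #..##: next=#  (t=2,i=7, bit19=1)
  nb #..#.: next=.  (t=2,i=0, bit18=0)
  nb #...#: next=#  (t=1,i=11, bit17=1)
  nb #....: next=#  (t=0,i=2, bit16=1)
  nb .####: next=#  (t=0,i=15, bit15=1)
  nb .###.: next=.  (t=0,i=6, bit14=0)
  nb .##.#: next=#  (t=1,i=5, bit13=1)
  nb .##..: next=.  (t=3,i=16, bit12=0)
  nb .#.##: next=#  (t=1,i=3, bit11=1)
  nb .#.#.: next=#  (t=1,i=1, bit10=1)
  nb .#..#: next=#  (t=2,i=6, bit9=1)
  nb .#...: next=.  (t=1,i=10, bit8=0)
  nb ..###: next=#  (t=0,i=5, bit7=1)
  nb ..##.: next=#  (t=2,i=8, bit6=1)
  nb ..#.#: next=.  (t=2,i=1, bit5=0)
  nb ..#..: next=#  (t=4,i=0, bit4=1)
  nb ...##: next=#  (t=0,i=4, bit3=1)
  nb ...#.: next=#  (t=4,i=10, bit2=1)
  nb ....#: next=.  (t=0,i=3, bit1=0)
  nb .....: next=.  (t=0,i=10, bit0=0)
  bits 00111010100110111010111011011100 = 983281372

983281372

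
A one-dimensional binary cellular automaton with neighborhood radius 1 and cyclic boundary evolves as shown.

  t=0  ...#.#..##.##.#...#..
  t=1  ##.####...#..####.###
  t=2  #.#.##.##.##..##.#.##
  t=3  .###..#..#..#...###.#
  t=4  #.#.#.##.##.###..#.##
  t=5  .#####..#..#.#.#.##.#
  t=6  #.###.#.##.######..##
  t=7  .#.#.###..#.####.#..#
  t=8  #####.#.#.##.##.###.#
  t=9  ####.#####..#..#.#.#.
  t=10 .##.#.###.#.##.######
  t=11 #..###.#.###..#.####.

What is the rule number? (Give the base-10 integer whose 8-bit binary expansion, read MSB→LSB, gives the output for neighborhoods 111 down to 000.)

  ###|#  b7=1 t=1,i=0
  ##.|.  b6=0 t=0,i=9
  #.#|#  b5=1 t=0,i=4
  #..|#  b4=1 t=0,i=6
  .##|.  b3=0 t=0,i=8
  .#.|#  b2=1 t=0,i=3
  ..#|.  b1=0 t=0,i=2
  ...|#  b0=1 t=0,i=0
  bits 10110101 = 181

181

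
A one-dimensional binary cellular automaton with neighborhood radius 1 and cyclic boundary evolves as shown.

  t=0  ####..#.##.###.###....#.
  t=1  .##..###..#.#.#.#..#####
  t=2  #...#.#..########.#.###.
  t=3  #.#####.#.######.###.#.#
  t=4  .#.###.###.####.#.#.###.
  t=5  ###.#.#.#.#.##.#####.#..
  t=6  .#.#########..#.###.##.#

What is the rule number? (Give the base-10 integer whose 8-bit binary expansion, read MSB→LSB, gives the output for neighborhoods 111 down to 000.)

  ### -> #   bit 7 = 1  t=0,i=1
  ##. -> .   bit 6 = 0  t=0,i=3
  #.# -> #   bit 5 = 1  t=0,i=7
  #.. -> .   bit 4 = 0  t=0,i=4
  .## -> .   bit 3 = 0  t=0,i=0
  .#. -> #   bit 2 = 1  t=0,i=6
  ..# -> #   bit 1 = 1  t=0,i=5
  ... -> #   bit 0 = 1  t=0,i=19
  bits 10100111 = 167

167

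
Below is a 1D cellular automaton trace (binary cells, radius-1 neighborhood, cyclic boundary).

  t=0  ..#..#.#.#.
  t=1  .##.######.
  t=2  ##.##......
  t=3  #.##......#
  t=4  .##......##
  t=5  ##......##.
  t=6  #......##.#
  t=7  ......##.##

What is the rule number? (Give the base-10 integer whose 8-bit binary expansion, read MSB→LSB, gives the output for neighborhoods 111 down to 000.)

46

  [7] ### => .  t=1,i=5
  [6] ##. => .  t=1,i=2
  [5] #.# => #  t=0,i=6
  [4] #.. => .  t=0,i=3
  [3] .## => #  t=1,i=1
  [2] .#. => #  t=0,i=2
  [1] ..# => #  t=0,i=1
  [0] ... => .  t=0,i=0
  bits 00101110 = 46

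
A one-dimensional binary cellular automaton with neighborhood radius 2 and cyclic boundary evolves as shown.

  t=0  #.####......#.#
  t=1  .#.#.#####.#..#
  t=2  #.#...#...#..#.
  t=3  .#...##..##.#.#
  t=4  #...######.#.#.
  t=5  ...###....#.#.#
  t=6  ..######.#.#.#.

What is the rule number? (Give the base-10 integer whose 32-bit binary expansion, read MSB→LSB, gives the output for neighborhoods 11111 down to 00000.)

525194461

  ##### -> .   bit 31 = 0  t=1,i=7
  ####. -> .   bit 30 = 0  t=0,i=4
  ###.# -> .   bit 29 = 0  t=1,i=9
  ###.. -> #   bit 28 = 1  t=0,i=5
  ##.## -> #   bit 27 = 1  t=0,i=1
  ##.#. -> #   bit 26 = 1  t=1,i=10
  ##..# -> #   bit 25 = 1  t=3,i=7
  ##... -> #   bit 24 = 1  t=0,i=6
  #.### -> .   bit 23 = 0  t=0,i=2
  #.##. -> #   bit 22 = 1  t=0,i=14
  #.#.# -> .   bit 21 = 0  t=1,i=1
  #.#.. -> .   bit 20 = 0  t=1,i=11
  #..## -> #   bit 19 = 1  t=3,i=8
  #..#. -> #   bit 18 = 1  t=1,i=13
  #...# -> .   bit 17 = 0  t=2,i=4
  #.... -> #   bit 16 = 1  t=0,i=7
  .#### -> #   bit 15 = 1  t=0,i=3
  .###. -> #   bit 14 = 1  t=5,i=4
  .##.# -> .   bit 13 = 0  t=0,i=0
  .##.. -> #   bit 12 = 1  t=3,i=6
  .#.## -> .   bit 11 = 0  t=0,i=13
  .#.#. -> #   bit 10 = 1  t=1,i=0
  .#..# -> .   bit 9 = 0  t=1,i=12
  .#... -> .   bit 8 = 0  t=2,i=3
  ..### -> #   bit 7 = 1  t=4,i=4
  ..##. -> #   bit 6 = 1  t=3,i=5
  ..#.# -> .   bit 5 = 0  t=0,i=12
  ..#.. -> #   bit 4 = 1  t=2,i=6
  ...## -> #   bit 3 = 1  t=3,i=4
  ...#. -> #   bit 2 = 1  t=0,i=11
  ....# -> .   bit 1 = 0  t=0,i=10
  ..... -> #   bit 0 = 1  t=0,i=8
  bits 00011111010011011101010011011101 = 525194461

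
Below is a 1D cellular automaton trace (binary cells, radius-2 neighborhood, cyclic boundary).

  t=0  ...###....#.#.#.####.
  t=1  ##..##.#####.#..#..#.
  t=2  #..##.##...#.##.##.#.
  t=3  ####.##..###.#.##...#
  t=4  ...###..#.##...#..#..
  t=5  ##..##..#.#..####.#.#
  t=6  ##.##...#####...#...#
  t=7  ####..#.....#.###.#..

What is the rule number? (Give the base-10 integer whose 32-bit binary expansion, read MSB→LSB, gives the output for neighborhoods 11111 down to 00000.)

  ##### -> .   bit 31 = 0  t=1,i=9
  ####. -> .   bit 30 = 0  t=0,i=18
  ###.# -> #   bit 29 = 1  t=1,i=11
  ###.. -> #   bit 28 = 1  t=0,i=5
  ##.## -> #   bit 27 = 1  t=1,i=6
  ##.#. -> .   bit 26 = 0  t=1,i=12
  ##..# -> .   bit 25 = 0  t=1,i=2
  ##... -> .   bit 24 = 0  t=0,i=6
  #.### -> #   bit 23 = 1  t=0,i=16
  #.##. -> #   bit 22 = 1  t=1,i=0
  #.#.# -> .   bit 21 = 0  t=0,i=12
  #.#.. -> #   bit 20 = 1  t=1,i=13
  #..## -> #   bit 19 = 1  t=1,i=3
  #..#. -> .   bit 18 = 0  t=1,i=15
  #...# -> #   bit 17 = 1  t=2,i=9
  #.... -> #   bit 16 = 1  t=0,i=0
  .#### -> .   bit 15 = 0  t=0,i=17
  .###. -> #   bit 14 = 1  t=0,i=4
  .##.# -> .   bit 13 = 0  t=1,i=5
  .##.. -> .   bit 12 = 0  t=1,i=1
  .#.## -> .   bit 11 = 0  t=0,i=15
  .#.#. -> #   bit 10 = 1  t=0,i=11
  .#..# -> #   bit 9 = 1  t=1,i=14
  .#... -> .   bit 8 = 0  t=4,i=19
  ..### -> .   bit 7 = 0  t=0,i=3
  ..##. -> #   bit 6 = 1  t=1,i=4
  ..#.# -> #   bit 5 = 1  t=0,i=10
  ..#.. -> #   bit 4 = 1  t=1,i=16
  ...## -> .   bit 3 = 0  t=0,i=2
  ...#. -> #   bit 2 = 1  t=0,i=9
  ....# -> #   bit 1 = 1  t=0,i=1
  ..... -> #   bit 0 = 1  t=4,i=0
  bits 00111000110110110100011001110111 = 953894519

953894519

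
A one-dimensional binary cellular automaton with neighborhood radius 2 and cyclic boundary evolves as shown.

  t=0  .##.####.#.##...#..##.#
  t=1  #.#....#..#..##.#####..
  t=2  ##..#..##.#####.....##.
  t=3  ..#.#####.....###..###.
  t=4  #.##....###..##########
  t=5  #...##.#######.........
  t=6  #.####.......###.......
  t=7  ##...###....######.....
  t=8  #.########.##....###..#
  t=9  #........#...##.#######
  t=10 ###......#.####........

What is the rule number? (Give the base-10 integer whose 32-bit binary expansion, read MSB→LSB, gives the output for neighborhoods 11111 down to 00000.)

  ##### -> .   bit 31 = 0  t=1,i=18
  ####. -> .   bit 30 = 0  t=0,i=6
  ###.# -> #   bit 29 = 1  t=0,i=7
  ###.. -> #   bit 28 = 1  t=1,i=20
  ##.## -> .   bit 27 = 0  t=0,i=3
  ##.#. -> .   bit 26 = 0  t=0,i=8
  ##..# -> #   bit 25 = 1  t=1,i=21
  ##... -> #   bit 24 = 1  t=0,i=13
  #.### -> .   bit 23 = 0  t=0,i=4
  #.##. -> .   bit 22 = 0  t=0,i=1
  #.#.# -> .   bit 21 = 0  t=0,i=9
  #.#.. -> .   bit 20 = 0  t=1,i=2
  #..## -> #   bit 19 = 1  t=0,i=18
  #..#. -> .   bit 18 = 0  t=1,i=9
  #...# -> #   bit 17 = 1  t=0,i=14
  #.... -> #   bit 16 = 1  t=1,i=4
  .#### -> .   bit 15 = 0  t=0,i=5
  .###. -> #   bit 14 = 1  t=3,i=15
  .##.# -> #   bit 13 = 1  t=0,i=2
  .##.. -> .   bit 12 = 0  t=0,i=12
  .#.## -> #   bit 11 = 1  t=0,i=0
  .#.#. -> #   bit 10 = 1  t=1,i=1
  .#..# -> #   bit 9 = 1  t=0,i=17
  .#... -> .   bit 8 = 0  t=1,i=3
  ..### -> #   bit 7 = 1  t=3,i=14
  ..##. -> #   bit 6 = 1  t=0,i=19
  ..#.# -> #   bit 5 = 1  t=1,i=0
  ..#.. -> #   bit 4 = 1  t=0,i=16
  ...## -> #   bit 3 = 1  t=2,i=19
  ...#. -> .   bit 2 = 0  t=0,i=15
  ....# -> .   bit 1 = 0  t=1,i=5
  ..... -> .   bit 0 = 0  t=2,i=17
  bits 00110011000010110110111011111000 = 856387320

856387320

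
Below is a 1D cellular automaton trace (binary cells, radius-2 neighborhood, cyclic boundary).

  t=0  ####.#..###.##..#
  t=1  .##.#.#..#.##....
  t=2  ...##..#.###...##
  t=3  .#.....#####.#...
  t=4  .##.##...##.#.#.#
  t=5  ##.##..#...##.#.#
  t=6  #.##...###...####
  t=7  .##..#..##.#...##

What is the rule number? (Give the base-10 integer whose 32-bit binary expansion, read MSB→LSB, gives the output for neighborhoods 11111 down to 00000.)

3705817907

  ##### -> #   bit 31 = 1  t=0,i=1
  ####. -> #   bit 30 = 1  t=0,i=2
  ###.# -> .   bit 29 = 0  t=0,i=3
  ###.. -> #   bit 28 = 1  t=2,i=11
  ##.## -> #   bit 27 = 1  t=0,i=11
  ##.#. -> #   bit 26 = 1  t=0,i=4
  ##..# -> .   bit 25 = 0  t=0,i=14
  ##... -> .   bit 24 = 0  t=1,i=13
  #.### -> #   bit 23 = 1  t=2,i=9
  #.##. -> #   bit 22 = 1  t=0,i=12
  #.#.# -> #   bit 21 = 1  t=1,i=4
  #.#.. -> .   bit 20 = 0  t=0,i=5
  #..## -> .   bit 19 = 0  t=0,i=7
  #..#. -> .   bit 18 = 0  t=1,i=8
  #...# -> #   bit 17 = 1  t=2,i=1
  #.... -> .   bit 16 = 0  t=1,i=14
  .#### -> .   bit 15 = 0  t=0,i=0
  .###. -> #   bit 14 = 1  t=0,i=9
  .##.# -> .   bit 13 = 0  t=1,i=2
  .##.. -> .   bit 12 = 0  t=0,i=13
  .#.## -> #   bit 11 = 1  t=1,i=10
  .#.#. -> .   bit 10 = 0  t=1,i=5
  .#..# -> #   bit 9 = 1  t=0,i=6
  .#... -> #   bit 8 = 1  t=3,i=2
  ..### -> .   bit 7 = 0  t=0,i=8
  ..##. -> .   bit 6 = 0  t=1,i=1
  ..#.# -> #   bit 5 = 1  t=1,i=9
  ..#.. -> #   bit 4 = 1  t=3,i=1
  ...## -> .   bit 3 = 0  t=1,i=0
  ...#. -> .   bit 2 = 0  t=3,i=0
  ....# -> #   bit 1 = 1  t=1,i=16
  ..... -> #   bit 0 = 1  t=1,i=15
  bits 11011100111000100100101100110011 = 3705817907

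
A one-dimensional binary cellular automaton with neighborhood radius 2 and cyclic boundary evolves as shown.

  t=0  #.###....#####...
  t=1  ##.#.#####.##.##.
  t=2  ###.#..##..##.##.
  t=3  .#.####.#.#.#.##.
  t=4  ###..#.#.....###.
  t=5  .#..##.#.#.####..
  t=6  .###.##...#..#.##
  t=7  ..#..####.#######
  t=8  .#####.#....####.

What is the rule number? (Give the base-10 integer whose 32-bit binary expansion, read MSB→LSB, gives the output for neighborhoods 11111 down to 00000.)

  nb #####: next=#  (t=0,i=11, bit31=1)
  nb ####.: next=#  (t=0,i=12, bit30=1)
  nb ###.#: next=.  (t=1,i=9, bit29=0)
  nb ###..: next=.  (t=0,i=4, bit28=0)
  nb ##.##: next=.  (t=1,i=10, bit27=0)
  nb ##.#.: next=#  (t=1,i=2, bit26=1)
  nb ##..#: next=.  (t=2,i=9, bit25=0)
  nb ##...: next=#  (t=0,i=5, bit24=1)
  nb #.###: next=.  (t=0,i=2, bit23=0)
  nb #.##.: next=#  (t=1,i=0, bit22=1)
  nb #.#.#: next=.  (t=1,i=3, bit21=0)
  nb #.#..: next=#  (t=2,i=4, bit20=1)
  nb #..##: next=#  (t=2,i=6, bit19=1)
  nb #..#.: next=#  (t=3,i=0, bit18=1)
  nb #...#: next=#  (t=0,i=15, bit17=1)
  nb #....: next=#  (t=0,i=6, bit16=1)
  nb .####: next=.  (t=0,i=10, bit15=0)
  nb .###.: next=#  (t=0,i=3, bit14=1)
  nb .##.#: next=#  (t=1,i=1, bit13=1)
  nb .##..: next=#  (t=2,i=8, bit12=1)
  nb .#.##: next=#  (t=0,i=1, bit11=1)
  nb .#.#.: next=.  (t=3,i=9, bit10=0)
  nb .#..#: next=#  (t=2,i=5, bit9=1)
  nb .#...: next=.  (t=4,i=8, bit8=0)
  nb ..###: next=#  (t=0,i=9, bit7=1)
  nb ..##.: next=.  (t=2,i=7, bit6=0)
  nb ..#.#: next=#  (t=0,i=0, bit5=1)
  nb ..#..: next=#  (t=5,i=1, bit4=1)
  nb ...##: next=#  (t=0,i=8, bit3=1)
  nb ...#.: next=.  (t=0,i=16, bit2=0)
  nb ....#: next=#  (t=0,i=7, bit1=1)
  nb .....: next=.  (t=4,i=10, bit0=0)
  bits 11000101010111110111101010111010 = 3311368890

3311368890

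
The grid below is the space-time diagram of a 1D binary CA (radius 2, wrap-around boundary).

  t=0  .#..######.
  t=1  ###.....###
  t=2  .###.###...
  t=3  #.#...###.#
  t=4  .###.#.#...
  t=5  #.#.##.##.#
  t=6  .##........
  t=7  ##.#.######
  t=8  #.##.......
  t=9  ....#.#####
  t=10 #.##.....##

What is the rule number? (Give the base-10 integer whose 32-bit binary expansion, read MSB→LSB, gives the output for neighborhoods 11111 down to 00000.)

  ##### -> .   bit 31 = 0  t=0,i=6
  ####. -> #   bit 30 = 1  t=0,i=8
  ###.# -> .   bit 29 = 0  t=2,i=3
  ###.. -> #   bit 28 = 1  t=0,i=9
  ##.## -> .   bit 27 = 0  t=2,i=4
  ##.#. -> #   bit 26 = 1  t=3,i=1
  ##..# -> #   bit 25 = 1  t=0,i=10
  ##... -> #   bit 24 = 1  t=1,i=3
  #.### -> .   bit 23 = 0  t=2,i=5
  #.##. -> .   bit 22 = 0  t=3,i=10
  #.#.# -> #   bit 21 = 1  t=4,i=5
  #.#.. -> #   bit 20 = 1  t=3,i=2
  #..## -> .   bit 19 = 0  t=0,i=3
  #..#. -> #   bit 18 = 1  t=0,i=0
  #...# -> .   bit 17 = 0  t=3,i=4
  #.... -> .   bit 16 = 0  t=1,i=4
  .#### -> .   bit 15 = 0  t=0,i=5
  .###. -> #   bit 14 = 1  t=2,i=2
  .##.# -> .   bit 13 = 0  t=3,i=0
  .##.. -> .   bit 12 = 0  t=6,i=2
  .#.## -> .   bit 11 = 0  t=5,i=3
  .#.#. -> .   bit 10 = 0  t=4,i=6
  .#..# -> #   bit 9 = 1  t=0,i=2
  .#... -> #   bit 8 = 1  t=3,i=3
  ..### -> .   bit 7 = 0  t=0,i=4
  ..##. -> #   bit 6 = 1  t=6,i=1
  ..#.# -> .   bit 5 = 0  t=8,i=0
  ..#.. -> #   bit 4 = 1  t=0,i=1
  ...## -> #   bit 3 = 1  t=1,i=7
  ...#. -> #   bit 2 = 1  t=8,i=10
  ....# -> #   bit 1 = 1  t=1,i=6
  ..... -> #   bit 0 = 1  t=1,i=5
  bits 01010111001101000100001101011111 = 1463042911

1463042911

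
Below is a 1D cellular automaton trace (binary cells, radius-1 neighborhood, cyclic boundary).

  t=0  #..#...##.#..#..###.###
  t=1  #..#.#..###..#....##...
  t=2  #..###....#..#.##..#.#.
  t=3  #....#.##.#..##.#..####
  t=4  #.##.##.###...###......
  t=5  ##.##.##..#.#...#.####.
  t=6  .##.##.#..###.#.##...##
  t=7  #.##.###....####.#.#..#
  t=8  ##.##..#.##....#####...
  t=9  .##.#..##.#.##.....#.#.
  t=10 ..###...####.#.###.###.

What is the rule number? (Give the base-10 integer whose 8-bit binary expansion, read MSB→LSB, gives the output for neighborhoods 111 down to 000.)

  ###|.  b7=0 t=0,i=17
  ##.|#  b6=1 t=0,i=0
  #.#|#  b5=1 t=0,i=9
  #..|.  b4=0 t=0,i=1
  .##|.  b3=0 t=0,i=7
  .#.|#  b2=1 t=0,i=3
  ..#|.  b1=0 t=0,i=2
  ...|#  b0=1 t=0,i=5
  bits 01100101 = 101

101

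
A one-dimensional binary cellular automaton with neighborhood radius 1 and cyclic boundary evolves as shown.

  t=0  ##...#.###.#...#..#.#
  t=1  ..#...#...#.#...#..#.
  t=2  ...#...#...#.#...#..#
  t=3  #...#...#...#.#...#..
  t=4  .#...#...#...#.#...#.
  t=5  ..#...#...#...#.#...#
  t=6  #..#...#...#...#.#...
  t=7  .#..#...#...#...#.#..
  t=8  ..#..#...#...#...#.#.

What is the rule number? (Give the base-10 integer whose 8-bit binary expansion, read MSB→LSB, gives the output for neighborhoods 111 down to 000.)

  nb ###: next=.  (t=0,i=0, bit7=0)
  nb ##.: next=.  (t=0,i=1, bit6=0)
  nb #.#: next=#  (t=0,i=6, bit5=1)
  nb #..: next=#  (t=0,i=2, bit4=1)
  nb .##: next=.  (t=0,i=7, bit3=0)
  nb .#.: next=.  (t=0,i=5, bit2=0)
  nb ..#: next=.  (t=0,i=4, bit1=0)
  nb ...: next=.  (t=0,i=3, bit0=0)
  bits 00110000 = 48

48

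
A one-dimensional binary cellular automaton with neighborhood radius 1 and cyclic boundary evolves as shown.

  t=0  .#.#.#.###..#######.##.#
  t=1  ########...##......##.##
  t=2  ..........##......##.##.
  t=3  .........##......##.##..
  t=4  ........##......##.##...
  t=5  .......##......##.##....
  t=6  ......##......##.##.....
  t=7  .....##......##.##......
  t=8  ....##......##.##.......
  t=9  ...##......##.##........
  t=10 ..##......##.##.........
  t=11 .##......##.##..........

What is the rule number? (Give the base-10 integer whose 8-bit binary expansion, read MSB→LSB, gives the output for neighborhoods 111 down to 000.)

  ### -> .   bit 7 = 0  t=0,i=8
  ##. -> .   bit 6 = 0  t=0,i=9
  #.# -> #   bit 5 = 1  t=0,i=0
  #.. -> .   bit 4 = 0  t=0,i=10
  .## -> #   bit 3 = 1  t=0,i=7
  .#. -> #   bit 2 = 1  t=0,i=1
  ..# -> #   bit 1 = 1  t=0,i=11
  ... -> .   bit 0 = 0  t=1,i=9
  bits 00101110 = 46

46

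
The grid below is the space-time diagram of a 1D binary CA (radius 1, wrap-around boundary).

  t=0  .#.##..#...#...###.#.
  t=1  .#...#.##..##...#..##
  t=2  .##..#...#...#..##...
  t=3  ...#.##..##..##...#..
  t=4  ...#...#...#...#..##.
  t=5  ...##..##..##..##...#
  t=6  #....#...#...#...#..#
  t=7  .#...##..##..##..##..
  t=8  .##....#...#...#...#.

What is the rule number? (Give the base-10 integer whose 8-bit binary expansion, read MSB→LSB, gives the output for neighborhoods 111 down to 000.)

148

  ###|#  b7=1 t=0,i=16
  ##.|.  b6=0 t=0,i=4
  #.#|.  b5=0 t=0,i=2
  #..|#  b4=1 t=0,i=5
  .##|.  b3=0 t=0,i=3
  .#.|#  b2=1 t=0,i=1
  ..#|.  b1=0 t=0,i=0
  ...|.  b0=0 t=0,i=9
  bits 10010100 = 148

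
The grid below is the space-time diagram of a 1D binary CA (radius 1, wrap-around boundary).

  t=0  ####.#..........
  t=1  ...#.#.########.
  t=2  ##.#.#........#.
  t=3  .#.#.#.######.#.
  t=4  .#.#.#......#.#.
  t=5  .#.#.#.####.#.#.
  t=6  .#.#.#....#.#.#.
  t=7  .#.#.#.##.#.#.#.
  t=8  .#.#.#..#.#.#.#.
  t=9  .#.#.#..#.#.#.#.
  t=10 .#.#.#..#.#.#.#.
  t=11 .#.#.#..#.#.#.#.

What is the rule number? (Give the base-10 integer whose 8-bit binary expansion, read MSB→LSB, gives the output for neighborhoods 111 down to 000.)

  [7] ### => .  t=0,i=1
  [6] ##. => #  t=0,i=3
  [5] #.# => .  t=0,i=4
  [4] #.. => .  t=0,i=6
  [3] .## => .  t=0,i=0
  [2] .#. => #  t=0,i=5
  [1] ..# => .  t=0,i=15
  [0] ... => #  t=0,i=7
  bits 01000101 = 69

69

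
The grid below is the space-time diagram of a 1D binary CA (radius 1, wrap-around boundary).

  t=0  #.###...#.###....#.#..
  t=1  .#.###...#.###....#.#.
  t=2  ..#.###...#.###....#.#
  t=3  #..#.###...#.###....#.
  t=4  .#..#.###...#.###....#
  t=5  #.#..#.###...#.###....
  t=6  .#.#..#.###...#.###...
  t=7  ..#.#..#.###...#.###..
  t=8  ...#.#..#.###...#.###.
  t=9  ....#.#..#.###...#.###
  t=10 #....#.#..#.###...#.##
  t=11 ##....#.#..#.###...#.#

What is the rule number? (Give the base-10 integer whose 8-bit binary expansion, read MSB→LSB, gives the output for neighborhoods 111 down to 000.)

240

  [7] ### => #  t=0,i=3
  [6] ##. => #  t=0,i=4
  [5] #.# => #  t=0,i=1
  [4] #.. => #  t=0,i=5
  [3] .## => .  t=0,i=2
  [2] .#. => .  t=0,i=0
  [1] ..# => .  t=0,i=7
  [0] ... => .  t=0,i=6
  bits 11110000 = 240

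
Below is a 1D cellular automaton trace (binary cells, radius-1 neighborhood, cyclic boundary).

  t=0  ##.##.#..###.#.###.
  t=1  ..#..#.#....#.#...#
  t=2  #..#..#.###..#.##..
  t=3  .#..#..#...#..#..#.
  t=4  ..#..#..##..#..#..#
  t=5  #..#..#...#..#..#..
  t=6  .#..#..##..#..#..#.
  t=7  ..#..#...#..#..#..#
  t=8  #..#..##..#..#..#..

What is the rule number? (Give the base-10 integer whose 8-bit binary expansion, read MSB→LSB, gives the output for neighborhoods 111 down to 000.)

  ### -> .   bit 7 = 0  t=0,i=10
  ##. -> .   bit 6 = 0  t=0,i=1
  #.# -> #   bit 5 = 1  t=0,i=2
  #.. -> #   bit 4 = 1  t=0,i=7
  .## -> .   bit 3 = 0  t=0,i=0
  .#. -> .   bit 2 = 0  t=0,i=6
  ..# -> .   bit 1 = 0  t=0,i=8
  ... -> #   bit 0 = 1  t=1,i=9
  bits 00110001 = 49

49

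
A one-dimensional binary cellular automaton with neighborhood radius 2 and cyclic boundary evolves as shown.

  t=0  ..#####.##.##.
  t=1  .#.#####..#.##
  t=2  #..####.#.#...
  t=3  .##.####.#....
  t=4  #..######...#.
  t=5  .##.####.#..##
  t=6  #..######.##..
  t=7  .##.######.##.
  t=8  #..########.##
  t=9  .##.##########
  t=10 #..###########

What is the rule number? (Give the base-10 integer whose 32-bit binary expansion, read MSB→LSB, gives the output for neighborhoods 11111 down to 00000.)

4018722345

  nb #####: next=#  (t=0,i=4, bit31=1)
  nb ####.: next=#  (t=0,i=5, bit30=1)
  nb ###.#: next=#  (t=0,i=6, bit29=1)
  nb ###..: next=.  (t=1,i=7, bit28=0)
  nb ##.##: next=#  (t=0,i=7, bit27=1)
  nb ##.#.: next=#  (t=1,i=0, bit26=1)
  nb ##..#: next=#  (t=1,i=8, bit25=1)
  nb ##...: next=#  (t=0,i=13, bit24=1)
  nb #.###: next=#  (t=1,i=3, bit23=1)
  nb #.##.: next=.  (t=0,i=8, bit22=0)
  nb #.#.#: next=.  (t=1,i=1, bit21=0)
  nb #.#..: next=.  (t=2,i=10, bit20=0)
  nb #..##: next=#  (t=2,i=2, bit19=1)
  nb #..#.: next=.  (t=1,i=9, bit18=0)
  nb #...#: next=.  (t=0,i=0, bit17=0)
  nb #....: next=.  (t=3,i=11, bit16=0)
  nb .####: next=#  (t=0,i=3, bit15=1)
  nb .###.: next=#  (t=8,i=13, bit14=1)
  nb .##.#: next=.  (t=0,i=9, bit13=0)
  nb .##..: next=#  (t=0,i=12, bit12=1)
  nb .#.##: next=.  (t=1,i=2, bit11=0)
  nb .#.#.: next=#  (t=2,i=9, bit10=1)
  nb .#..#: next=#  (t=2,i=1, bit9=1)
  nb .#...: next=.  (t=2,i=11, bit8=0)
  nb ..###: next=.  (t=0,i=2, bit7=0)
  nb ..##.: next=.  (t=3,i=1, bit6=0)
  nb ..#.#: next=#  (t=1,i=10, bit5=1)
  nb ..#..: next=.  (t=2,i=0, bit4=0)
  nb ...##: next=#  (t=0,i=1, bit3=1)
  nb ...#.: next=.  (t=2,i=13, bit2=0)
  nb ....#: next=.  (t=3,i=13, bit1=0)
  nb .....: next=#  (t=3,i=12, bit0=1)
  bits 11101111100010001101011000101001 = 4018722345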